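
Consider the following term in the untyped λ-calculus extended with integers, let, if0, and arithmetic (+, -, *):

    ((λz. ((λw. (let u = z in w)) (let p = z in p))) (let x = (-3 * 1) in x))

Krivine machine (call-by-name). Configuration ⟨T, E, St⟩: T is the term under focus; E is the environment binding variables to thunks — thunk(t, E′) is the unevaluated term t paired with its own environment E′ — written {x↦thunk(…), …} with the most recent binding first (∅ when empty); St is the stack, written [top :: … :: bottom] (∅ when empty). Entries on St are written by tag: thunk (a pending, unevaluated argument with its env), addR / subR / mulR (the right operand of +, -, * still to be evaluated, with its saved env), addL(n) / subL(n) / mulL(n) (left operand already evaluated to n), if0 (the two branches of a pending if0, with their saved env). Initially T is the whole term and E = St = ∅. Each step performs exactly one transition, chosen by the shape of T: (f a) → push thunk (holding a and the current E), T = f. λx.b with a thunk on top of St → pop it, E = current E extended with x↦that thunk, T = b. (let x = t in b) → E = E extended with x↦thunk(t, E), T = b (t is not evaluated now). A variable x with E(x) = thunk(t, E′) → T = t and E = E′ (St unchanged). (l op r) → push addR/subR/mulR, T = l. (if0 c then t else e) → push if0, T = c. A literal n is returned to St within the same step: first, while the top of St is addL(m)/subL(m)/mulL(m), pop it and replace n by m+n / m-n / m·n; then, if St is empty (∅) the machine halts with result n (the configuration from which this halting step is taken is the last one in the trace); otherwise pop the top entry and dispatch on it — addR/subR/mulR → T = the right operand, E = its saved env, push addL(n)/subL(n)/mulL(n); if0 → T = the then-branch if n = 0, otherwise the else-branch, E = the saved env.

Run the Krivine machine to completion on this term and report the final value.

t=0: [T=((λz. ((λw. (let u = z in w)) (let p = z in p))) (let x = (-3 * 1) in x)) | E=∅ | St=∅]
t=1: [T=(λz. ((λw. (let u = z in w)) (let p = z in p))) | E=∅ | St=[thunk]]
t=2: [T=((λw. (let u = z in w)) (let p = z in p)) | E={z↦thunk((let x = (-3 * 1) in x), ∅)} | St=∅]
t=3: [T=(λw. (let u = z in w)) | E={z↦thunk((let x = (-3 * 1) in x), ∅)} | St=[thunk]]
t=4: [T=(let u = z in w) | E={w↦thunk((let p = z in p), {z↦thunk((let x = (-3 * 1) in x), ∅)}), z↦thunk((let x = (-3 * 1) in x), ∅)} | St=∅]
t=5: [T=w | E={u↦thunk(z, {w↦thunk((let p = z in p), {z↦thunk((let x = (-3 * 1) in x), ∅)}), z↦thunk((let x = (-3 * 1) in x), ∅)}), w↦thunk((let p = z in p), {z↦thunk((let x = (-3 * 1) in x), ∅)}), z↦thunk((let x = (-3 * 1) in x), ∅)} | St=∅]
t=6: [T=(let p = z in p) | E={z↦thunk((let x = (-3 * 1) in x), ∅)} | St=∅]
t=7: [T=p | E={p↦thunk(z, {z↦thunk((let x = (-3 * 1) in x), ∅)}), z↦thunk((let x = (-3 * 1) in x), ∅)} | St=∅]
t=8: [T=z | E={z↦thunk((let x = (-3 * 1) in x), ∅)} | St=∅]
t=9: [T=(let x = (-3 * 1) in x) | E=∅ | St=∅]
t=10: [T=x | E={x↦thunk((-3 * 1), ∅)} | St=∅]
t=11: [T=(-3 * 1) | E=∅ | St=∅]
t=12: [T=-3 | E=∅ | St=[mulR]]
t=13: [T=1 | E=∅ | St=[mulL(-3)]]
→ final value -3

Answer: -3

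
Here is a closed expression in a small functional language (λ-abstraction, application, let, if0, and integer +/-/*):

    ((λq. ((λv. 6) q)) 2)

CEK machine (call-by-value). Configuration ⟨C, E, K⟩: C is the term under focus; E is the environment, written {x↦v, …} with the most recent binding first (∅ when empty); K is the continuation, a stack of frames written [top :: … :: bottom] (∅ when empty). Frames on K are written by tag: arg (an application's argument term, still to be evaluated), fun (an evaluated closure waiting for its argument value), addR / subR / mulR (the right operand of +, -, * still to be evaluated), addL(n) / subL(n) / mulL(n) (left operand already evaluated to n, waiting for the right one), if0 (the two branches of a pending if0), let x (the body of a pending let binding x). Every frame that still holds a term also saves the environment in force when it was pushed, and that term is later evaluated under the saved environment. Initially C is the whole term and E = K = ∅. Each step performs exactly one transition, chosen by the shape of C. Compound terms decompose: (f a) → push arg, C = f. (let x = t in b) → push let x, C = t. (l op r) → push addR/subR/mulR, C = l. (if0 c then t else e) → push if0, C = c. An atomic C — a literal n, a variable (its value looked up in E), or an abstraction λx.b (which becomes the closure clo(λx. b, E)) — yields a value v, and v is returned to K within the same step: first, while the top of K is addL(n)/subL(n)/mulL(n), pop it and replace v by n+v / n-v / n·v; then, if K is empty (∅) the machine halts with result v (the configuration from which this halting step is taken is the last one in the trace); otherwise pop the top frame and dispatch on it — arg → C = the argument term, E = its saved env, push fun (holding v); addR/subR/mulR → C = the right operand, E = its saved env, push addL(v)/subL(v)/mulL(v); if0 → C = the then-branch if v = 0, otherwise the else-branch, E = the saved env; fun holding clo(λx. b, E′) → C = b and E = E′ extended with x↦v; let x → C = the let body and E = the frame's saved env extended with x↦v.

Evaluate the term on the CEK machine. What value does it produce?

0. <C=((λq. ((λv. 6) q)) 2), E=∅, K=∅>
1. <C=(λq. ((λv. 6) q)), E=∅, K=[arg]>
2. <C=2, E=∅, K=[fun]>
3. <C=((λv. 6) q), E={q↦2}, K=∅>
4. <C=(λv. 6), E={q↦2}, K=[arg]>
5. <C=q, E={q↦2}, K=[fun]>
6. <C=6, E={v↦2, q↦2}, K=∅>
→ final value 6

Answer: 6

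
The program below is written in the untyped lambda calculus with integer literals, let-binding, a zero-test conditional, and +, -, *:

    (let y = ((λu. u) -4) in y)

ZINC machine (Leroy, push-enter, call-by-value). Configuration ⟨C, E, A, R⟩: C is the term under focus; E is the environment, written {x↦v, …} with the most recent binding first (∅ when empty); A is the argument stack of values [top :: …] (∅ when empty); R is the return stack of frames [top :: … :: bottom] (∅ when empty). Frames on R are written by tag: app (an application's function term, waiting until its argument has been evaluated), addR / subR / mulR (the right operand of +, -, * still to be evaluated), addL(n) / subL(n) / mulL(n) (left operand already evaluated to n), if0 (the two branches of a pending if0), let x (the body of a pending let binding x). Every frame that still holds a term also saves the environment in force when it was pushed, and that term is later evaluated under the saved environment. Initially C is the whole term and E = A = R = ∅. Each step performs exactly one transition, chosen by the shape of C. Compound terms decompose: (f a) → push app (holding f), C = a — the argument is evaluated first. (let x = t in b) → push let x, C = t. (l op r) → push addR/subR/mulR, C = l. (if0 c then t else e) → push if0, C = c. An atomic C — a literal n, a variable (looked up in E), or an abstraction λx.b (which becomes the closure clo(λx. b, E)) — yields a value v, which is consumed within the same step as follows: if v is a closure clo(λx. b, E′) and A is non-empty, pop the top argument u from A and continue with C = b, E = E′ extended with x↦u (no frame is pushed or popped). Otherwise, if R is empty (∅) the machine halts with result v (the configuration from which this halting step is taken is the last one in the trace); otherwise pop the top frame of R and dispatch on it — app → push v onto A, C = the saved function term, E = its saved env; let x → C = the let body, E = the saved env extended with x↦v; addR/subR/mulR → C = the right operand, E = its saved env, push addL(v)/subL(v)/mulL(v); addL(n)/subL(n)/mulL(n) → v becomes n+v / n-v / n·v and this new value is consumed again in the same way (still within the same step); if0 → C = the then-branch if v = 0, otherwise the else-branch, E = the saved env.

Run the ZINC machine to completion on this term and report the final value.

[0] <C=(let y = ((λu. u) -4) in y), E=∅, A=∅, R=∅>
[1] <C=((λu. u) -4), E=∅, A=∅, R=[let y]>
[2] <C=-4, E=∅, A=∅, R=[app :: let y]>
[3] <C=(λu. u), E=∅, A=[-4], R=[let y]>
[4] <C=u, E={u↦-4}, A=∅, R=[let y]>
[5] <C=y, E={y↦-4}, A=∅, R=∅>
→ final value -4

Answer: -4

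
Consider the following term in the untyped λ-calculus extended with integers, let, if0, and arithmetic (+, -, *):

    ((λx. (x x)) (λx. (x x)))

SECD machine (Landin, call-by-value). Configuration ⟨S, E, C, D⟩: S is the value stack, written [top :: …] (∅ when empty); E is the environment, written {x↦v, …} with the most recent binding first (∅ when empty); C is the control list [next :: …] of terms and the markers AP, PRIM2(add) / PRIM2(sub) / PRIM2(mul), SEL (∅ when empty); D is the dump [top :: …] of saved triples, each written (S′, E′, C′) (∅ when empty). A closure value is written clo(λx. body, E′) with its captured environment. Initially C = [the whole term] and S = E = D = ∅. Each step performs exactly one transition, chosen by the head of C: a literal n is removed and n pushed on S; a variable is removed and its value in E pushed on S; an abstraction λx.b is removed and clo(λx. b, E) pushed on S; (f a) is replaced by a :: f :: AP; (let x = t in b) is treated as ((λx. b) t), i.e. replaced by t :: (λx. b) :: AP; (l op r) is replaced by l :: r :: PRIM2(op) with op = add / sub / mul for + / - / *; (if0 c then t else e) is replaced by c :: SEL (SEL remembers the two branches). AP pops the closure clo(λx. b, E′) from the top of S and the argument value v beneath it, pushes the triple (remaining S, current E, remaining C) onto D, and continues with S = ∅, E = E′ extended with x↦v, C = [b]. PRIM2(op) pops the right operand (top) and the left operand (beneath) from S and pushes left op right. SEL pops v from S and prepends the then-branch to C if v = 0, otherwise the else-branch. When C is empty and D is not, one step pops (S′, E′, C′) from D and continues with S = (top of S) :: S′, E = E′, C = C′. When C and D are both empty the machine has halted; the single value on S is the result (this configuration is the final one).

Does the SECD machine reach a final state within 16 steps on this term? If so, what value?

Answer: DIVERGES (no final state within 16 steps)

Execution trace:
step 0: <S=∅, E=∅, C=[((λx. (x x)) (λx. (x x)))], D=∅>
step 1: <S=∅, E=∅, C=[(λx. (x x)) :: (λx. (x x)) :: AP], D=∅>
step 2: <S=[clo(λx. (x x), ∅)], E=∅, C=[(λx. (x x)) :: AP], D=∅>
step 3: <S=[clo(λx. (x x), ∅) :: clo(λx. (x x), ∅)], E=∅, C=[AP], D=∅>
step 4: <S=∅, E={x↦clo(λx. (x x), ∅)}, C=[(x x)], D=[(∅, ∅, ∅)]>
step 5: <S=∅, E={x↦clo(λx. (x x), ∅)}, C=[x :: x :: AP], D=[(∅, ∅, ∅)]>
step 6: <S=[clo(λx. (x x), ∅)], E={x↦clo(λx. (x x), ∅)}, C=[x :: AP], D=[(∅, ∅, ∅)]>
step 7: <S=[clo(λx. (x x), ∅) :: clo(λx. (x x), ∅)], E={x↦clo(λx. (x x), ∅)}, C=[AP], D=[(∅, ∅, ∅)]>
step 8: <S=∅, E={x↦clo(λx. (x x), ∅)}, C=[(x x)], D=[(∅, {x↦clo(λx. (x x), ∅)}, ∅) :: (∅, ∅, ∅)]>
step 9: <S=∅, E={x↦clo(λx. (x x), ∅)}, C=[x :: x :: AP], D=[(∅, {x↦clo(λx. (x x), ∅)}, ∅) :: (∅, ∅, ∅)]>
step 10: <S=[clo(λx. (x x), ∅)], E={x↦clo(λx. (x x), ∅)}, C=[x :: AP], D=[(∅, {x↦clo(λx. (x x), ∅)}, ∅) :: (∅, ∅, ∅)]>
step 11: <S=[clo(λx. (x x), ∅) :: clo(λx. (x x), ∅)], E={x↦clo(λx. (x x), ∅)}, C=[AP], D=[(∅, {x↦clo(λx. (x x), ∅)}, ∅) :: (∅, ∅, ∅)]>
step 12: <S=∅, E={x↦clo(λx. (x x), ∅)}, C=[(x x)], D=[(∅, {x↦clo(λx. (x x), ∅)}, ∅) :: (∅, {x↦clo(λx. (x x), ∅)}, ∅) :: (∅, ∅, ∅)]>
step 13: <S=∅, E={x↦clo(λx. (x x), ∅)}, C=[x :: x :: AP], D=[(∅, {x↦clo(λx. (x x), ∅)}, ∅) :: (∅, {x↦clo(λx. (x x), ∅)}, ∅) :: (∅, ∅, ∅)]>
step 14: <S=[clo(λx. (x x), ∅)], E={x↦clo(λx. (x x), ∅)}, C=[x :: AP], D=[(∅, {x↦clo(λx. (x x), ∅)}, ∅) :: (∅, {x↦clo(λx. (x x), ∅)}, ∅) :: (∅, ∅, ∅)]>
step 15: <S=[clo(λx. (x x), ∅) :: clo(λx. (x x), ∅)], E={x↦clo(λx. (x x), ∅)}, C=[AP], D=[(∅, {x↦clo(λx. (x x), ∅)}, ∅) :: (∅, {x↦clo(λx. (x x), ∅)}, ∅) :: (∅, ∅, ∅)]>
step 16: <S=∅, E={x↦clo(λx. (x x), ∅)}, C=[(x x)], D=[(∅, {x↦clo(λx. (x x), ∅)}, ∅) :: (∅, {x↦clo(λx. (x x), ∅)}, ∅) :: (∅, {x↦clo(λx. (x x), ∅)}, ∅) :: (∅, ∅, ∅)]>
→ 16 transitions taken and the configuration is still not final: no result within 16 steps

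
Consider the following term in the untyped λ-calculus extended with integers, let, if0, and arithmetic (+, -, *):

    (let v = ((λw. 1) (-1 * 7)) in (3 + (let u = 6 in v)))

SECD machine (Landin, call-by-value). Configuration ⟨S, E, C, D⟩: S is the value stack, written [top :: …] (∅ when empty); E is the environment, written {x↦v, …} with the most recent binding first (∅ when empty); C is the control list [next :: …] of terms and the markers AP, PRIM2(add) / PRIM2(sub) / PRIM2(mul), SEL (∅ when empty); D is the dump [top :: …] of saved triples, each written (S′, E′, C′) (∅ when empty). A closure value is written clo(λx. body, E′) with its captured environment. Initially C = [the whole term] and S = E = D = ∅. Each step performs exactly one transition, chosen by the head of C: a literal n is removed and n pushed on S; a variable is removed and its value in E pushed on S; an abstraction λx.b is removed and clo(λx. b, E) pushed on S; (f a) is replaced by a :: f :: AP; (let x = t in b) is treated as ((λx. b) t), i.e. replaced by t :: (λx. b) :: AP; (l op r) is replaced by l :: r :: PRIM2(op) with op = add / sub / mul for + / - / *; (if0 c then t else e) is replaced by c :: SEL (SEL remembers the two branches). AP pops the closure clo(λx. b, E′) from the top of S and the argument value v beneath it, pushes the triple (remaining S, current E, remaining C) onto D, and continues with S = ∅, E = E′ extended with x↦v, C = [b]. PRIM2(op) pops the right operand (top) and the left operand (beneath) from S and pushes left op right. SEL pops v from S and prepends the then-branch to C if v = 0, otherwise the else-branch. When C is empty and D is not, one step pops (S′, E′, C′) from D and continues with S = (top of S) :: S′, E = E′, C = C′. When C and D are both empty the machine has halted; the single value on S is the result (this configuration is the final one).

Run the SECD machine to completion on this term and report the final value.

[0] [S=∅ | E=∅ | C=[(let v = ((λw. 1) (-1 * 7)) in (3 + (let u = 6 in v)))] | D=∅]
[1] [S=∅ | E=∅ | C=[((λw. 1) (-1 * 7)) :: (λv. (3 + (let u = 6 in v))) :: AP] | D=∅]
[2] [S=∅ | E=∅ | C=[(-1 * 7) :: (λw. 1) :: AP :: (λv. (3 + (let u = 6 in v))) :: AP] | D=∅]
[3] [S=∅ | E=∅ | C=[-1 :: 7 :: PRIM2(mul) :: (λw. 1) :: AP :: (λv. (3 + (let u = 6 in v))) :: AP] | D=∅]
[4] [S=[-1] | E=∅ | C=[7 :: PRIM2(mul) :: (λw. 1) :: AP :: (λv. (3 + (let u = 6 in v))) :: AP] | D=∅]
[5] [S=[7 :: -1] | E=∅ | C=[PRIM2(mul) :: (λw. 1) :: AP :: (λv. (3 + (let u = 6 in v))) :: AP] | D=∅]
[6] [S=[-7] | E=∅ | C=[(λw. 1) :: AP :: (λv. (3 + (let u = 6 in v))) :: AP] | D=∅]
[7] [S=[clo(λw. 1, ∅) :: -7] | E=∅ | C=[AP :: (λv. (3 + (let u = 6 in v))) :: AP] | D=∅]
[8] [S=∅ | E={w↦-7} | C=[1] | D=[(∅, ∅, [(λv. (3 + (let u = 6 in v))) :: AP])]]
[9] [S=[1] | E={w↦-7} | C=∅ | D=[(∅, ∅, [(λv. (3 + (let u = 6 in v))) :: AP])]]
[10] [S=[1] | E=∅ | C=[(λv. (3 + (let u = 6 in v))) :: AP] | D=∅]
[11] [S=[clo(λv. (3 + (let u = 6 in v)), ∅) :: 1] | E=∅ | C=[AP] | D=∅]
[12] [S=∅ | E={v↦1} | C=[(3 + (let u = 6 in v))] | D=[(∅, ∅, ∅)]]
[13] [S=∅ | E={v↦1} | C=[3 :: (let u = 6 in v) :: PRIM2(add)] | D=[(∅, ∅, ∅)]]
[14] [S=[3] | E={v↦1} | C=[(let u = 6 in v) :: PRIM2(add)] | D=[(∅, ∅, ∅)]]
[15] [S=[3] | E={v↦1} | C=[6 :: (λu. v) :: AP :: PRIM2(add)] | D=[(∅, ∅, ∅)]]
[16] [S=[6 :: 3] | E={v↦1} | C=[(λu. v) :: AP :: PRIM2(add)] | D=[(∅, ∅, ∅)]]
[17] [S=[clo(λu. v, {v↦1}) :: 6 :: 3] | E={v↦1} | C=[AP :: PRIM2(add)] | D=[(∅, ∅, ∅)]]
[18] [S=∅ | E={u↦6, v↦1} | C=[v] | D=[([3], {v↦1}, [PRIM2(add)]) :: (∅, ∅, ∅)]]
[19] [S=[1] | E={u↦6, v↦1} | C=∅ | D=[([3], {v↦1}, [PRIM2(add)]) :: (∅, ∅, ∅)]]
[20] [S=[1 :: 3] | E={v↦1} | C=[PRIM2(add)] | D=[(∅, ∅, ∅)]]
[21] [S=[4] | E={v↦1} | C=∅ | D=[(∅, ∅, ∅)]]
[22] [S=[4] | E=∅ | C=∅ | D=∅]
→ final value 4

Answer: 4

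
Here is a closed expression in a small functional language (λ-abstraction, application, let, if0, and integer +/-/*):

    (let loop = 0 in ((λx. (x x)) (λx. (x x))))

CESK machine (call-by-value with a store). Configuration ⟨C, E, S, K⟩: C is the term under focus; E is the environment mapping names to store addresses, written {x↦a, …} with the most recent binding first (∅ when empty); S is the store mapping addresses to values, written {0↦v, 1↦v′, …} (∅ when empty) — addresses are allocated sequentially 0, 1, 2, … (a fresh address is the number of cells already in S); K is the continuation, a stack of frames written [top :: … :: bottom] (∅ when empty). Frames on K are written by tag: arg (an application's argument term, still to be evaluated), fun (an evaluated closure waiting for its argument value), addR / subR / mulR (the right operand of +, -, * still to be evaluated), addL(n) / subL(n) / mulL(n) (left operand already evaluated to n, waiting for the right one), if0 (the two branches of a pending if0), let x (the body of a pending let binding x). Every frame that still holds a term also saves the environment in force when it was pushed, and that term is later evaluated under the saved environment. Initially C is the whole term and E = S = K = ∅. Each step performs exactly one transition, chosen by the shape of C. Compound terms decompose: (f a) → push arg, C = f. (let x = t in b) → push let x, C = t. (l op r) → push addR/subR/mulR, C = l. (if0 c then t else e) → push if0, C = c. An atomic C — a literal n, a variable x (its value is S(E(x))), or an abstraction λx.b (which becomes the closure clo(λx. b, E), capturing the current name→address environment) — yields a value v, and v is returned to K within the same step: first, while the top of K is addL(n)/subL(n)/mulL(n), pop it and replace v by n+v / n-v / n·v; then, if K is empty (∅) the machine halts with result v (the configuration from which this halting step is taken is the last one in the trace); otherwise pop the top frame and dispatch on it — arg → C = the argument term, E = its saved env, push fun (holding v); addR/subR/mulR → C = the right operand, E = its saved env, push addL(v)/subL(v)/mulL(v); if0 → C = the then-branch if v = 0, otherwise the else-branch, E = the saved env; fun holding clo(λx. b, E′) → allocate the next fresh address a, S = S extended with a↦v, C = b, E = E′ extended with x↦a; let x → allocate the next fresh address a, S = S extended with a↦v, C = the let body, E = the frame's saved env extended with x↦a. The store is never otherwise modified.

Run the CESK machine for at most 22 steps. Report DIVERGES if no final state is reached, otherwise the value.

0. <C=(let loop = 0 in ((λx. (x x)) (λx. (x x)))), E=∅, S=∅, K=∅>
1. <C=0, E=∅, S=∅, K=[let loop]>
2. <C=((λx. (x x)) (λx. (x x))), E={loop↦0}, S={0↦0}, K=∅>
3. <C=(λx. (x x)), E={loop↦0}, S={0↦0}, K=[arg]>
4. <C=(λx. (x x)), E={loop↦0}, S={0↦0}, K=[fun]>
5. <C=(x x), E={x↦1, loop↦0}, S={0↦0, 1↦clo(λx. (x x), {loop↦0})}, K=∅>
6. <C=x, E={x↦1, loop↦0}, S={0↦0, 1↦clo(λx. (x x), {loop↦0})}, K=[arg]>
7. <C=x, E={x↦1, loop↦0}, S={0↦0, 1↦clo(λx. (x x), {loop↦0})}, K=[fun]>
8. <C=(x x), E={x↦2, loop↦0}, S={0↦0, 1↦clo(λx. (x x), {loop↦0}), 2↦clo(λx. (x x), {loop↦0})}, K=∅>
9. <C=x, E={x↦2, loop↦0}, S={0↦0, 1↦clo(λx. (x x), {loop↦0}), 2↦clo(λx. (x x), {loop↦0})}, K=[arg]>
10. <C=x, E={x↦2, loop↦0}, S={0↦0, 1↦clo(λx. (x x), {loop↦0}), 2↦clo(λx. (x x), {loop↦0})}, K=[fun]>
11. <C=(x x), E={x↦3, loop↦0}, S={0↦0, 1↦clo(λx. (x x), {loop↦0}), 2↦clo(λx. (x x), {loop↦0}), 3↦clo(λx. (x x), {loop↦0})}, K=∅>
12. <C=x, E={x↦3, loop↦0}, S={0↦0, 1↦clo(λx. (x x), {loop↦0}), 2↦clo(λx. (x x), {loop↦0}), 3↦clo(λx. (x x), {loop↦0})}, K=[arg]>
13. <C=x, E={x↦3, loop↦0}, S={0↦0, 1↦clo(λx. (x x), {loop↦0}), 2↦clo(λx. (x x), {loop↦0}), 3↦clo(λx. (x x), {loop↦0})}, K=[fun]>
14. <C=(x x), E={x↦4, loop↦0}, S={0↦0, 1↦clo(λx. (x x), {loop↦0}), 2↦clo(λx. (x x), {loop↦0}), 3↦clo(λx. (x x), {loop↦0}), 4↦clo(λx. (x x), {loop↦0})}, K=∅>
15. <C=x, E={x↦4, loop↦0}, S={0↦0, 1↦clo(λx. (x x), {loop↦0}), 2↦clo(λx. (x x), {loop↦0}), 3↦clo(λx. (x x), {loop↦0}), 4↦clo(λx. (x x), {loop↦0})}, K=[arg]>
16. <C=x, E={x↦4, loop↦0}, S={0↦0, 1↦clo(λx. (x x), {loop↦0}), 2↦clo(λx. (x x), {loop↦0}), 3↦clo(λx. (x x), {loop↦0}), 4↦clo(λx. (x x), {loop↦0})}, K=[fun]>
17. <C=(x x), E={x↦5, loop↦0}, S={0↦0, 1↦clo(λx. (x x), {loop↦0}), 2↦clo(λx. (x x), {loop↦0}), 3↦clo(λx. (x x), {loop↦0}), 4↦clo(λx. (x x), {loop↦0}), 5↦clo(λx. (x x), {loop↦0})}, K=∅>
18. <C=x, E={x↦5, loop↦0}, S={0↦0, 1↦clo(λx. (x x), {loop↦0}), 2↦clo(λx. (x x), {loop↦0}), 3↦clo(λx. (x x), {loop↦0}), 4↦clo(λx. (x x), {loop↦0}), 5↦clo(λx. (x x), {loop↦0})}, K=[arg]>
19. <C=x, E={x↦5, loop↦0}, S={0↦0, 1↦clo(λx. (x x), {loop↦0}), 2↦clo(λx. (x x), {loop↦0}), 3↦clo(λx. (x x), {loop↦0}), 4↦clo(λx. (x x), {loop↦0}), 5↦clo(λx. (x x), {loop↦0})}, K=[fun]>
20. <C=(x x), E={x↦6, loop↦0}, S={0↦0, 1↦clo(λx. (x x), {loop↦0}), 2↦clo(λx. (x x), {loop↦0}), 3↦clo(λx. (x x), {loop↦0}), 4↦clo(λx. (x x), {loop↦0}), 5↦clo(λx. (x x), {loop↦0}), 6↦clo(λx. (x x), {loop↦0})}, K=∅>
21. <C=x, E={x↦6, loop↦0}, S={0↦0, 1↦clo(λx. (x x), {loop↦0}), 2↦clo(λx. (x x), {loop↦0}), 3↦clo(λx. (x x), {loop↦0}), 4↦clo(λx. (x x), {loop↦0}), 5↦clo(λx. (x x), {loop↦0}), 6↦clo(λx. (x x), {loop↦0})}, K=[arg]>
22. <C=x, E={x↦6, loop↦0}, S={0↦0, 1↦clo(λx. (x x), {loop↦0}), 2↦clo(λx. (x x), {loop↦0}), 3↦clo(λx. (x x), {loop↦0}), 4↦clo(λx. (x x), {loop↦0}), 5↦clo(λx. (x x), {loop↦0}), 6↦clo(λx. (x x), {loop↦0})}, K=[fun]>
→ 22 transitions taken and the configuration is still not final: no result within 22 steps

Answer: DIVERGES (no final state within 22 steps)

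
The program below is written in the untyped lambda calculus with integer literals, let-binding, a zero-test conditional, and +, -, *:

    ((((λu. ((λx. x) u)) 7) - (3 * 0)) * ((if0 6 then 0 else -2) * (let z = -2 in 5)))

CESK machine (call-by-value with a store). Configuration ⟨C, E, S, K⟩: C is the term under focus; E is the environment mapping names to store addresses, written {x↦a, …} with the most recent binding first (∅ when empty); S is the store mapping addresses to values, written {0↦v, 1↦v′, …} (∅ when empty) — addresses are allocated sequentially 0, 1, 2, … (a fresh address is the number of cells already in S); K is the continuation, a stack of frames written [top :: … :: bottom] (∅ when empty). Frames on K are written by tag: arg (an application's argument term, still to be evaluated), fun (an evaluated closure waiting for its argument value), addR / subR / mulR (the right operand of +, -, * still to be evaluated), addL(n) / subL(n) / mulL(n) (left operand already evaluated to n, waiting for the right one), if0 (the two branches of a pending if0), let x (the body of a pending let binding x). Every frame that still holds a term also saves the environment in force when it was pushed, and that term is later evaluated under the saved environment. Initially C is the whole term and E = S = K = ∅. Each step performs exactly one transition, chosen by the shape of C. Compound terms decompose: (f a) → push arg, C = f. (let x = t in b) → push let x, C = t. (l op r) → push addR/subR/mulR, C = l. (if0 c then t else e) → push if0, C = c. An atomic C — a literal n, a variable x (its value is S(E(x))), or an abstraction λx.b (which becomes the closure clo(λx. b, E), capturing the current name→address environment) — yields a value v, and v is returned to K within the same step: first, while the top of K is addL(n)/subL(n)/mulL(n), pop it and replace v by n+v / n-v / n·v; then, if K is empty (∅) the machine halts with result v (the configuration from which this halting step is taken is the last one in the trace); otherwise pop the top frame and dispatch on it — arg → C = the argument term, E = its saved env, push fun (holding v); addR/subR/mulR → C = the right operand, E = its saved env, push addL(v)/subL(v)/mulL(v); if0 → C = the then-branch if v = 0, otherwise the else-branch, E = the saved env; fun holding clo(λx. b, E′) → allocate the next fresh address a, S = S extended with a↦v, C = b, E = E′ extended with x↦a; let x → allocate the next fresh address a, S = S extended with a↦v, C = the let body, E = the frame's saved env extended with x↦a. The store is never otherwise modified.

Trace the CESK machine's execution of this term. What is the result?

step 0: <C=((((λu. ((λx. x) u)) 7) - (3 * 0)) * ((if0 6 then 0 else -2) * (let z = -2 in 5))), E=∅, S=∅, K=∅>
step 1: <C=(((λu. ((λx. x) u)) 7) - (3 * 0)), E=∅, S=∅, K=[mulR]>
step 2: <C=((λu. ((λx. x) u)) 7), E=∅, S=∅, K=[subR :: mulR]>
step 3: <C=(λu. ((λx. x) u)), E=∅, S=∅, K=[arg :: subR :: mulR]>
step 4: <C=7, E=∅, S=∅, K=[fun :: subR :: mulR]>
step 5: <C=((λx. x) u), E={u↦0}, S={0↦7}, K=[subR :: mulR]>
step 6: <C=(λx. x), E={u↦0}, S={0↦7}, K=[arg :: subR :: mulR]>
step 7: <C=u, E={u↦0}, S={0↦7}, K=[fun :: subR :: mulR]>
step 8: <C=x, E={x↦1, u↦0}, S={0↦7, 1↦7}, K=[subR :: mulR]>
step 9: <C=(3 * 0), E=∅, S={0↦7, 1↦7}, K=[subL(7) :: mulR]>
step 10: <C=3, E=∅, S={0↦7, 1↦7}, K=[mulR :: subL(7) :: mulR]>
step 11: <C=0, E=∅, S={0↦7, 1↦7}, K=[mulL(3) :: subL(7) :: mulR]>
step 12: <C=((if0 6 then 0 else -2) * (let z = -2 in 5)), E=∅, S={0↦7, 1↦7}, K=[mulL(7)]>
step 13: <C=(if0 6 then 0 else -2), E=∅, S={0↦7, 1↦7}, K=[mulR :: mulL(7)]>
step 14: <C=6, E=∅, S={0↦7, 1↦7}, K=[if0 :: mulR :: mulL(7)]>
step 15: <C=-2, E=∅, S={0↦7, 1↦7}, K=[mulR :: mulL(7)]>
step 16: <C=(let z = -2 in 5), E=∅, S={0↦7, 1↦7}, K=[mulL(-2) :: mulL(7)]>
step 17: <C=-2, E=∅, S={0↦7, 1↦7}, K=[let z :: mulL(-2) :: mulL(7)]>
step 18: <C=5, E={z↦2}, S={0↦7, 1↦7, 2↦-2}, K=[mulL(-2) :: mulL(7)]>
→ final value -70

Answer: -70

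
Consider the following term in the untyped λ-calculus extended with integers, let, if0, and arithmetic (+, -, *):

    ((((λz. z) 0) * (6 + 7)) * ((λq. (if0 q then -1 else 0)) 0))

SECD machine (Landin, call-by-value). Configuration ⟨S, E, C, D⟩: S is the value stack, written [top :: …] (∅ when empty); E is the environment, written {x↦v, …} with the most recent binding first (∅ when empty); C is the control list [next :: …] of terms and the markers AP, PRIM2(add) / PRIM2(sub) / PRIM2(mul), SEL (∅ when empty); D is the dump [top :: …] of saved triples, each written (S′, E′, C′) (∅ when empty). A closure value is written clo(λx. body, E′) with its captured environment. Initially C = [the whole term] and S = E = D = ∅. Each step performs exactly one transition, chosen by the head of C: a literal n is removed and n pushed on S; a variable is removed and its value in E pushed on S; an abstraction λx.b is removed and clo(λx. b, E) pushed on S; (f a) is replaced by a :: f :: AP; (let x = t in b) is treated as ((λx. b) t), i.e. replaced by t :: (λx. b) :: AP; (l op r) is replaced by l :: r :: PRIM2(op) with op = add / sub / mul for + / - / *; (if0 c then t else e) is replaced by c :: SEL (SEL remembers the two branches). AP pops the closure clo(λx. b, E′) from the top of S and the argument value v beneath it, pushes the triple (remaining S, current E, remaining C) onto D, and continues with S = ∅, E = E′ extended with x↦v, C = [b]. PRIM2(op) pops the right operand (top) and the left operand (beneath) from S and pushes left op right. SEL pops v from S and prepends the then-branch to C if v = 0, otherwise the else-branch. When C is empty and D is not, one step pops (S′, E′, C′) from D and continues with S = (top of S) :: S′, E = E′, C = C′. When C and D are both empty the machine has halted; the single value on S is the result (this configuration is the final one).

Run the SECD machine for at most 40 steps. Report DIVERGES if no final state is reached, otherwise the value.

0. <S=∅, E=∅, C=[((((λz. z) 0) * (6 + 7)) * ((λq. (if0 q then -1 else 0)) 0))], D=∅>
1. <S=∅, E=∅, C=[(((λz. z) 0) * (6 + 7)) :: ((λq. (if0 q then -1 else 0)) 0) :: PRIM2(mul)], D=∅>
2. <S=∅, E=∅, C=[((λz. z) 0) :: (6 + 7) :: PRIM2(mul) :: ((λq. (if0 q then -1 else 0)) 0) :: PRIM2(mul)], D=∅>
3. <S=∅, E=∅, C=[0 :: (λz. z) :: AP :: (6 + 7) :: PRIM2(mul) :: ((λq. (if0 q then -1 else 0)) 0) :: PRIM2(mul)], D=∅>
4. <S=[0], E=∅, C=[(λz. z) :: AP :: (6 + 7) :: PRIM2(mul) :: ((λq. (if0 q then -1 else 0)) 0) :: PRIM2(mul)], D=∅>
5. <S=[clo(λz. z, ∅) :: 0], E=∅, C=[AP :: (6 + 7) :: PRIM2(mul) :: ((λq. (if0 q then -1 else 0)) 0) :: PRIM2(mul)], D=∅>
6. <S=∅, E={z↦0}, C=[z], D=[(∅, ∅, [(6 + 7) :: PRIM2(mul) :: ((λq. (if0 q then -1 else 0)) 0) :: PRIM2(mul)])]>
7. <S=[0], E={z↦0}, C=∅, D=[(∅, ∅, [(6 + 7) :: PRIM2(mul) :: ((λq. (if0 q then -1 else 0)) 0) :: PRIM2(mul)])]>
8. <S=[0], E=∅, C=[(6 + 7) :: PRIM2(mul) :: ((λq. (if0 q then -1 else 0)) 0) :: PRIM2(mul)], D=∅>
9. <S=[0], E=∅, C=[6 :: 7 :: PRIM2(add) :: PRIM2(mul) :: ((λq. (if0 q then -1 else 0)) 0) :: PRIM2(mul)], D=∅>
10. <S=[6 :: 0], E=∅, C=[7 :: PRIM2(add) :: PRIM2(mul) :: ((λq. (if0 q then -1 else 0)) 0) :: PRIM2(mul)], D=∅>
11. <S=[7 :: 6 :: 0], E=∅, C=[PRIM2(add) :: PRIM2(mul) :: ((λq. (if0 q then -1 else 0)) 0) :: PRIM2(mul)], D=∅>
12. <S=[13 :: 0], E=∅, C=[PRIM2(mul) :: ((λq. (if0 q then -1 else 0)) 0) :: PRIM2(mul)], D=∅>
13. <S=[0], E=∅, C=[((λq. (if0 q then -1 else 0)) 0) :: PRIM2(mul)], D=∅>
14. <S=[0], E=∅, C=[0 :: (λq. (if0 q then -1 else 0)) :: AP :: PRIM2(mul)], D=∅>
15. <S=[0 :: 0], E=∅, C=[(λq. (if0 q then -1 else 0)) :: AP :: PRIM2(mul)], D=∅>
16. <S=[clo(λq. (if0 q then -1 else 0), ∅) :: 0 :: 0], E=∅, C=[AP :: PRIM2(mul)], D=∅>
17. <S=∅, E={q↦0}, C=[(if0 q then -1 else 0)], D=[([0], ∅, [PRIM2(mul)])]>
18. <S=∅, E={q↦0}, C=[q :: SEL], D=[([0], ∅, [PRIM2(mul)])]>
19. <S=[0], E={q↦0}, C=[SEL], D=[([0], ∅, [PRIM2(mul)])]>
20. <S=∅, E={q↦0}, C=[-1], D=[([0], ∅, [PRIM2(mul)])]>
21. <S=[-1], E={q↦0}, C=∅, D=[([0], ∅, [PRIM2(mul)])]>
22. <S=[-1 :: 0], E=∅, C=[PRIM2(mul)], D=∅>
23. <S=[0], E=∅, C=∅, D=∅>
→ final value 0

Answer: 0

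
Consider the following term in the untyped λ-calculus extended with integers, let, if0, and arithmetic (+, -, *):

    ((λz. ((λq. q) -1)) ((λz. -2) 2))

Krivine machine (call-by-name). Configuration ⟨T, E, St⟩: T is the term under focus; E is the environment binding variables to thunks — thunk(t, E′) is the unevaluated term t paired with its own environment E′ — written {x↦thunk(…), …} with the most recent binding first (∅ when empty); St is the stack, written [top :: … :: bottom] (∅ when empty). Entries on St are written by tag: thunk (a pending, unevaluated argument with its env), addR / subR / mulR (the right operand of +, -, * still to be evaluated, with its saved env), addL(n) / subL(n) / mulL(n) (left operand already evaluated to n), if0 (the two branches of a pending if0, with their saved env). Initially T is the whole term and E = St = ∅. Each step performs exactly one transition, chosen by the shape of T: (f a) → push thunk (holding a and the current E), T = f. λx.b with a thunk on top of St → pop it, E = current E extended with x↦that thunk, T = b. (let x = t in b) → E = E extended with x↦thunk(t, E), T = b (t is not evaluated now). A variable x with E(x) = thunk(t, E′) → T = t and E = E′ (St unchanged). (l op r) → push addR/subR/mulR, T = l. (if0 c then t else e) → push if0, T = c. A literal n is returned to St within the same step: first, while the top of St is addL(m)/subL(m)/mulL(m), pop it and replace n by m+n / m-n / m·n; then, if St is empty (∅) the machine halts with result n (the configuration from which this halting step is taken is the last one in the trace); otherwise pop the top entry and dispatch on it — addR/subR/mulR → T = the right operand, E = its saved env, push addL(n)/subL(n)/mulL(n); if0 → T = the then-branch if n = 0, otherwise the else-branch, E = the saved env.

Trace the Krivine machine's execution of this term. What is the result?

Answer: -1

Derivation:
[0] [T=((λz. ((λq. q) -1)) ((λz. -2) 2)) | E=∅ | St=∅]
[1] [T=(λz. ((λq. q) -1)) | E=∅ | St=[thunk]]
[2] [T=((λq. q) -1) | E={z↦thunk(((λz. -2) 2), ∅)} | St=∅]
[3] [T=(λq. q) | E={z↦thunk(((λz. -2) 2), ∅)} | St=[thunk]]
[4] [T=q | E={q↦thunk(-1, {z↦thunk(((λz. -2) 2), ∅)}), z↦thunk(((λz. -2) 2), ∅)} | St=∅]
[5] [T=-1 | E={z↦thunk(((λz. -2) 2), ∅)} | St=∅]
→ final value -1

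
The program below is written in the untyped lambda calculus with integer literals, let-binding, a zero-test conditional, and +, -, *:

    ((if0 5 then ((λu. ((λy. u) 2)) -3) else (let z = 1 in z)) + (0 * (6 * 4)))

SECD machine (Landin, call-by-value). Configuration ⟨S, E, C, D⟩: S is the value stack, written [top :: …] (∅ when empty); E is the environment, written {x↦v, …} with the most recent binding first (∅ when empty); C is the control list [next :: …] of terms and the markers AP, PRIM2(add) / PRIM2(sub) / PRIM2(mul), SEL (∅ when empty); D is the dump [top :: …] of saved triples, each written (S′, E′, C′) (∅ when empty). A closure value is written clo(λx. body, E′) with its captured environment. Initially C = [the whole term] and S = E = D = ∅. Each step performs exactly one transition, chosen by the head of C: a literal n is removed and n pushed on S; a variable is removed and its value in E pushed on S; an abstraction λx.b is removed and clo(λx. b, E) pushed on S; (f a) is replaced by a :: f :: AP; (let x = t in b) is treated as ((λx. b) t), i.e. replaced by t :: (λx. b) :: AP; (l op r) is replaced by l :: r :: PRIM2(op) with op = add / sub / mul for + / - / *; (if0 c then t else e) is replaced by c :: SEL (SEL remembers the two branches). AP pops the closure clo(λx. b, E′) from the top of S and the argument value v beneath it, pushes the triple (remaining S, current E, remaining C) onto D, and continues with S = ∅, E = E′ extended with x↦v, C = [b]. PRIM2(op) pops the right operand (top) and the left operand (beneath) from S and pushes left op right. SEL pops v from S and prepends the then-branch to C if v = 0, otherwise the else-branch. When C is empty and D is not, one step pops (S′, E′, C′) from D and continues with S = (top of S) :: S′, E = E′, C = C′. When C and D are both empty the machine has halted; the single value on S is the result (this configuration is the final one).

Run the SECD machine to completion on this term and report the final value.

Answer: 1

Execution trace:
step 0: ⟨S=∅; E=∅; C=[((if0 5 then ((λu. ((λy. u) 2)) -3) else (let z = 1 in z)) + (0 * (6 * 4)))]; D=∅⟩
step 1: ⟨S=∅; E=∅; C=[(if0 5 then ((λu. ((λy. u) 2)) -3) else (let z = 1 in z)) :: (0 * (6 * 4)) :: PRIM2(add)]; D=∅⟩
step 2: ⟨S=∅; E=∅; C=[5 :: SEL :: (0 * (6 * 4)) :: PRIM2(add)]; D=∅⟩
step 3: ⟨S=[5]; E=∅; C=[SEL :: (0 * (6 * 4)) :: PRIM2(add)]; D=∅⟩
step 4: ⟨S=∅; E=∅; C=[(let z = 1 in z) :: (0 * (6 * 4)) :: PRIM2(add)]; D=∅⟩
step 5: ⟨S=∅; E=∅; C=[1 :: (λz. z) :: AP :: (0 * (6 * 4)) :: PRIM2(add)]; D=∅⟩
step 6: ⟨S=[1]; E=∅; C=[(λz. z) :: AP :: (0 * (6 * 4)) :: PRIM2(add)]; D=∅⟩
step 7: ⟨S=[clo(λz. z, ∅) :: 1]; E=∅; C=[AP :: (0 * (6 * 4)) :: PRIM2(add)]; D=∅⟩
step 8: ⟨S=∅; E={z↦1}; C=[z]; D=[(∅, ∅, [(0 * (6 * 4)) :: PRIM2(add)])]⟩
step 9: ⟨S=[1]; E={z↦1}; C=∅; D=[(∅, ∅, [(0 * (6 * 4)) :: PRIM2(add)])]⟩
step 10: ⟨S=[1]; E=∅; C=[(0 * (6 * 4)) :: PRIM2(add)]; D=∅⟩
step 11: ⟨S=[1]; E=∅; C=[0 :: (6 * 4) :: PRIM2(mul) :: PRIM2(add)]; D=∅⟩
step 12: ⟨S=[0 :: 1]; E=∅; C=[(6 * 4) :: PRIM2(mul) :: PRIM2(add)]; D=∅⟩
step 13: ⟨S=[0 :: 1]; E=∅; C=[6 :: 4 :: PRIM2(mul) :: PRIM2(mul) :: PRIM2(add)]; D=∅⟩
step 14: ⟨S=[6 :: 0 :: 1]; E=∅; C=[4 :: PRIM2(mul) :: PRIM2(mul) :: PRIM2(add)]; D=∅⟩
step 15: ⟨S=[4 :: 6 :: 0 :: 1]; E=∅; C=[PRIM2(mul) :: PRIM2(mul) :: PRIM2(add)]; D=∅⟩
step 16: ⟨S=[24 :: 0 :: 1]; E=∅; C=[PRIM2(mul) :: PRIM2(add)]; D=∅⟩
step 17: ⟨S=[0 :: 1]; E=∅; C=[PRIM2(add)]; D=∅⟩
step 18: ⟨S=[1]; E=∅; C=∅; D=∅⟩
→ final value 1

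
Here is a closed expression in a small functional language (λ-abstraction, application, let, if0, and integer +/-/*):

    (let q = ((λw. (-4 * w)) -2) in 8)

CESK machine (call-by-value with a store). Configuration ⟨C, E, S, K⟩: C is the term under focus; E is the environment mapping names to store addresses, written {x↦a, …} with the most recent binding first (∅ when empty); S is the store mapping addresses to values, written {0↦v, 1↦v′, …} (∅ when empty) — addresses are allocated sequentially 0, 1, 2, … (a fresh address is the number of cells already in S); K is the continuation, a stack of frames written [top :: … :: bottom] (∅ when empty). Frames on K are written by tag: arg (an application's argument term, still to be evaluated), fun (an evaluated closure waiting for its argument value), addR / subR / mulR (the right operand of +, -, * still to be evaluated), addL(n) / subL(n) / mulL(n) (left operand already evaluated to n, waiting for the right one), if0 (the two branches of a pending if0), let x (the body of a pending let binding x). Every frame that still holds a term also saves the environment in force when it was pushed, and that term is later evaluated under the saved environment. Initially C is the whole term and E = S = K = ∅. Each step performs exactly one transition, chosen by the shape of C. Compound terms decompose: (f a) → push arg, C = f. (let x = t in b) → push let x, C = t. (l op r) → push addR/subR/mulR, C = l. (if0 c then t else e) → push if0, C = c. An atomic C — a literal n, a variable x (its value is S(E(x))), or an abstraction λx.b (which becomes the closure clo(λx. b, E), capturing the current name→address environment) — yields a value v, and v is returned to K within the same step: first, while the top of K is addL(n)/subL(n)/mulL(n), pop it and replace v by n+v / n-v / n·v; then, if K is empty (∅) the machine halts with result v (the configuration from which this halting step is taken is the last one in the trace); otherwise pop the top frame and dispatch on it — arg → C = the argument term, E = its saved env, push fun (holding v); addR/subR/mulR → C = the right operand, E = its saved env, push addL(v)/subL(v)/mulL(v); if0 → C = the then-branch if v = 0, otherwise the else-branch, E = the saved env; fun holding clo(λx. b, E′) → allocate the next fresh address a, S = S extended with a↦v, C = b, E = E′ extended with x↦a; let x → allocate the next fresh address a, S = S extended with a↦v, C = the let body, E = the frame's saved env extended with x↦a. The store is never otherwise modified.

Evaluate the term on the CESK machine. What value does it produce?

t=0: [C=(let q = ((λw. (-4 * w)) -2) in 8) | E=∅ | S=∅ | K=∅]
t=1: [C=((λw. (-4 * w)) -2) | E=∅ | S=∅ | K=[let q]]
t=2: [C=(λw. (-4 * w)) | E=∅ | S=∅ | K=[arg :: let q]]
t=3: [C=-2 | E=∅ | S=∅ | K=[fun :: let q]]
t=4: [C=(-4 * w) | E={w↦0} | S={0↦-2} | K=[let q]]
t=5: [C=-4 | E={w↦0} | S={0↦-2} | K=[mulR :: let q]]
t=6: [C=w | E={w↦0} | S={0↦-2} | K=[mulL(-4) :: let q]]
t=7: [C=8 | E={q↦1} | S={0↦-2, 1↦8} | K=∅]
→ final value 8

Answer: 8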